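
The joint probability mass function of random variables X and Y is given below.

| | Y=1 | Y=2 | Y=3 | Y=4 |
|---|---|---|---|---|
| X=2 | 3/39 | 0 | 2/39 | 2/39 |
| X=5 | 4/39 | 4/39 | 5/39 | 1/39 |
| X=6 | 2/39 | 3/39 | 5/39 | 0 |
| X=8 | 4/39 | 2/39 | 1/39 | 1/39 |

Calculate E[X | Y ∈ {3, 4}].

P(Y ∈ {3, 4}) = 17/39.
Σ X·P over the event = 2·(2/39) + 2·(2/39) + 5·(5/39) + 5·(1/39) + 6·(5/39) + 8·(1/39) + 8·(1/39) = 28/13.
E[X | Y ∈ {3, 4}] = (28/13) / (17/39) = 84/17.

84/17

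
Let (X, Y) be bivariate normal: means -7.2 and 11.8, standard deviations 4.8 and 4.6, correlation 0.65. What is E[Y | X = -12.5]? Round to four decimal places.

8.4985

The regression of Y on X has slope ρ·σ_Y/σ_X and passes through (μ_X, μ_Y).
E[Y | X=-12.5] = 11.8 + (0.65)·(4.6/4.8)·(-12.5 − (-7.2)) = 11.8 + (0.62292)·(-5.3) = 8.4985.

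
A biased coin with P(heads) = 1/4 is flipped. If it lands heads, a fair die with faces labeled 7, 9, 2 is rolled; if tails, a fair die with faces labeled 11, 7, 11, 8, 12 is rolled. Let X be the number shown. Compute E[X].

E[X | heads] = (7+9+2)/3 = 6.
E[X | tails] = (11+7+11+8+12)/5 = 49/5.
By the law of total expectation,
E[X] = (1/4)·(6) + (3/4)·(49/5) = 177/20.

177/20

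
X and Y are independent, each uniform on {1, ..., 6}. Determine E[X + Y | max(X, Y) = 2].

P(max(X, Y) = 2) = 1/12.
Summing (X+Y)·P(x,y) over outcomes with max(X, Y) = 2 gives 5/18.
E[X + Y | max(X, Y) = 2] = (5/18) / (1/12) = 10/3.

10/3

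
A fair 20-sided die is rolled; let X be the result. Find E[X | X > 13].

Given X > 13, X is equally likely to be any of {14, 15, 16, 17, 18, 19, 20}.
E[X | X > 13] = (14 + 15 + 16 + 17 + 18 + 19 + 20) / 7 = 17.

17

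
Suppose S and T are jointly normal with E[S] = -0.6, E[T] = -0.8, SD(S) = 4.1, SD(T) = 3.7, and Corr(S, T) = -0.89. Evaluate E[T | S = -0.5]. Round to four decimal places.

-0.8803

E[T | S=x] = μ_T + ρ(σ_T/σ_S)(x − μ_S) for jointly normal variables.
E[T | S=-0.5] = -0.8 + (-0.89)·(3.7/4.1)·(-0.5 − (-0.6)) = -0.8 + (-0.80317)·(0.1) = -0.8803.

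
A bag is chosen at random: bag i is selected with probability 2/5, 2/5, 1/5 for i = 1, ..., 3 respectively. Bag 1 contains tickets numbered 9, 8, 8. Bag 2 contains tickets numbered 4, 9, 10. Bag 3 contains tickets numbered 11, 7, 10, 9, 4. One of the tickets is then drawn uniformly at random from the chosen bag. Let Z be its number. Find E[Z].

201/25

E[Z | bag 1] = (9+8+8)/3 = 25/3.
E[Z | bag 2] = (4+9+10)/3 = 23/3.
E[Z | bag 3] = (11+7+10+9+4)/5 = 41/5.
By the law of total expectation,
E[Z] = (2/5)·(25/3) + (2/5)·(23/3) + (1/5)·(41/5) = 201/25.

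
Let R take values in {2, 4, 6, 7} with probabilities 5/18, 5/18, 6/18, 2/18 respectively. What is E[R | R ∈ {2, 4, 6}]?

33/8

P(R ∈ {2, 4, 6}) = 8/9.
Σ over the event: 2·5/18 + 4·5/18 + 6·1/3 = 11/3.
E[R | R ∈ {2, 4, 6}] = (11/3) / (8/9) = 33/8.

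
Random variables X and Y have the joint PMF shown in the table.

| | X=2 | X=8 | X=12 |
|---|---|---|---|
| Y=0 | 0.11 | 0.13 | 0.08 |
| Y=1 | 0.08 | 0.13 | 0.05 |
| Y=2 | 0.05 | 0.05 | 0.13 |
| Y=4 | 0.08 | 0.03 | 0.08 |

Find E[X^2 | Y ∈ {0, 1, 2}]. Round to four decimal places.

P(Y ∈ {0, 1, 2}) = 0.81.
Summing X^2·P(X=x,Y=y) over the conditioning event gives 58.24.
E[X^2 | Y ∈ {0, 1, 2}] = (58.24) / (0.81) = 71.9012.

71.9012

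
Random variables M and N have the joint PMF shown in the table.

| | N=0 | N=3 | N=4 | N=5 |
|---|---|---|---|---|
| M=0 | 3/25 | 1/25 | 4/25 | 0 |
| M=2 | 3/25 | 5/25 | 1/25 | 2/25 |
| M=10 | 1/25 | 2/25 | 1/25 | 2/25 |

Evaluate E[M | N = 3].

P(N = 3) = 8/25.
Summing M·P(M=x,N=y) over the conditioning event gives 6/5.
E[M | N = 3] = (6/5) / (8/25) = 15/4.

15/4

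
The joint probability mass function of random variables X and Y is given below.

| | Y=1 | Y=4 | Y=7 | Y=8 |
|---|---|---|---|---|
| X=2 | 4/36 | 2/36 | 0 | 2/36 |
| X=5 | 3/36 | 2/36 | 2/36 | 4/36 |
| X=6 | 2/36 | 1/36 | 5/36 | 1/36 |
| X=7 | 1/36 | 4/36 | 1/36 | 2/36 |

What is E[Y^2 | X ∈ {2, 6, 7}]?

733/25

P(X ∈ {2, 6, 7}) = 25/36.
Summing Y^2·P(X=x,Y=y) over the conditioning event gives 733/36.
E[Y^2 | X ∈ {2, 6, 7}] = (733/36) / (25/36) = 733/25.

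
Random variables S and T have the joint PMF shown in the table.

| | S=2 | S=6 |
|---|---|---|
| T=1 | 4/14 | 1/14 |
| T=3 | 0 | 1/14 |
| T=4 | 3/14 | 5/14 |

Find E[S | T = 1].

14/5

P(T = 1) = 5/14.
Σ S·P over the event = 2·(4/14) + 6·(1/14) = 1.
E[S | T = 1] = (1) / (5/14) = 14/5.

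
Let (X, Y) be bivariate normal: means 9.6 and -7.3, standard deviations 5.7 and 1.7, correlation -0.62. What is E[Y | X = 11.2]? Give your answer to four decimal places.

E[Y | X=x] = μ_Y + ρ(σ_Y/σ_X)(x − μ_X) for jointly normal variables.
E[Y | X=11.2] = -7.3 + (-0.62)·(1.7/5.7)·(11.2 − (9.6)) = -7.3 + (-0.18491)·(1.6) = -7.5959.

-7.5959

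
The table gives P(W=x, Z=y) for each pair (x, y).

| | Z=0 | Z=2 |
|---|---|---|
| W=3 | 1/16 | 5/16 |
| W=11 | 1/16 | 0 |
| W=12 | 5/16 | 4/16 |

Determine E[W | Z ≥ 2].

7

P(Z ≥ 2) = 9/16.
Σ W·P over the event = 3·(5/16) + 12·(4/16) = 63/16.
E[W | Z ≥ 2] = (63/16) / (9/16) = 7.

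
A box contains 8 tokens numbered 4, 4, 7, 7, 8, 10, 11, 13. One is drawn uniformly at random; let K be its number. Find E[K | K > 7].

21/2

P(K > 7) = 1/2.
Σ over the event: 8·1/8 + 10·1/8 + 11·1/8 + 13·1/8 = 21/4.
E[K | K > 7] = (21/4) / (1/2) = 21/2.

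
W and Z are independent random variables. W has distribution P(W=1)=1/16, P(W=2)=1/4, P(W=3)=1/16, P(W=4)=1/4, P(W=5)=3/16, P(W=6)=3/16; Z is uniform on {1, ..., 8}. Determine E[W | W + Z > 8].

273/61

P(W + Z > 8) = 61/128.
Summing W·P(x,y) over outcomes with W + Z > 8 gives 273/128.
E[W | W + Z > 8] = (273/128) / (61/128) = 273/61.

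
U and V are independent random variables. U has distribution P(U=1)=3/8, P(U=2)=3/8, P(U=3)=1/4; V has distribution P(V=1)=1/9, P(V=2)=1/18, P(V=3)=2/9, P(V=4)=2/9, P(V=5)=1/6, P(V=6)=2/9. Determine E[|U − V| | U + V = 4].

P(U + V = 4) = 19/144.
Summing |U−V|·P(x,y) over outcomes with U + V = 4 gives 2/9.
E[|U − V| | U + V = 4] = (2/9) / (19/144) = 32/19.

32/19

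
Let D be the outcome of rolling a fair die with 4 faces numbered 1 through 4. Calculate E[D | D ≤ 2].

3/2

Given D ≤ 2, D is equally likely to be any of {1, 2}.
E[D | D ≤ 2] = (1 + 2) / 2 = 3/2.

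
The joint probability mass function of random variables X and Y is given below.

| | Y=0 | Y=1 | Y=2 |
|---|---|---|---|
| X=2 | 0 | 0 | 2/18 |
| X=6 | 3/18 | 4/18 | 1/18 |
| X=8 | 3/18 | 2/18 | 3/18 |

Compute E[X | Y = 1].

20/3

P(Y = 1) = 1/3.
Σ X·P over the event = 6·(4/18) + 8·(2/18) = 20/9.
E[X | Y = 1] = (20/9) / (1/3) = 20/3.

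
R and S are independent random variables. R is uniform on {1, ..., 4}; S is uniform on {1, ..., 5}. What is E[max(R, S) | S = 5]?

5

P(S = 5) = 1/5.
Summing max(R,S)·P(x,y) over outcomes with S = 5 gives 1.
E[max(R, S) | S = 5] = (1) / (1/5) = 5.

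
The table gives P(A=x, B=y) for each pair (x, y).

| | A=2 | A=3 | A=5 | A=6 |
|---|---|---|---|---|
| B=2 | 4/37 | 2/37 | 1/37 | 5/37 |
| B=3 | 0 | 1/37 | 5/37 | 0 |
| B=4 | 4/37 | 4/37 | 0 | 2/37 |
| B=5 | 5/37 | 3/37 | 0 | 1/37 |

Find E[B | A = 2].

P(A = 2) = 13/37.
Σ B·P over the event = 2·(4/37) + 4·(4/37) + 5·(5/37) = 49/37.
E[B | A = 2] = (49/37) / (13/37) = 49/13.

49/13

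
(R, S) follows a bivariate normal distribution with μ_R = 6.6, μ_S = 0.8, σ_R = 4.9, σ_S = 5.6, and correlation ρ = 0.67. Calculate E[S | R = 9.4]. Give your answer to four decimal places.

For a bivariate normal, E[S | R=x] = μ_S + ρ·(σ_S/σ_R)·(x − μ_R).
E[S | R=9.4] = 0.8 + (0.67)·(5.6/4.9)·(9.4 − (6.6)) = 0.8 + (0.76571)·(2.8) = 2.9440.

2.9440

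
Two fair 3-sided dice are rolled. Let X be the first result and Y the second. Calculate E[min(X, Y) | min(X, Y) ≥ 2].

9/4

P(min(X, Y) ≥ 2) = 4/9.
Summing min(X,Y)·P(x,y) over outcomes with min(X, Y) ≥ 2 gives 1.
E[min(X, Y) | min(X, Y) ≥ 2] = (1) / (4/9) = 9/4.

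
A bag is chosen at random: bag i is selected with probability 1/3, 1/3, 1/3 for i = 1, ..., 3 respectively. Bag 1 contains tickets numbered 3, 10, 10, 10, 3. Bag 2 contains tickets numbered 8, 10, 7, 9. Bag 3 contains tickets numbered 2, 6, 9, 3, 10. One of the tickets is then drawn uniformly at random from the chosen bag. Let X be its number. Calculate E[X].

217/30

E[X | bag 1] = (3+10+10+10+3)/5 = 36/5.
E[X | bag 2] = (8+10+7+9)/4 = 17/2.
E[X | bag 3] = (2+6+9+3+10)/5 = 6.
E[X] = (1/3)·(36/5) + (1/3)·(17/2) + (1/3)·(6) = 217/30.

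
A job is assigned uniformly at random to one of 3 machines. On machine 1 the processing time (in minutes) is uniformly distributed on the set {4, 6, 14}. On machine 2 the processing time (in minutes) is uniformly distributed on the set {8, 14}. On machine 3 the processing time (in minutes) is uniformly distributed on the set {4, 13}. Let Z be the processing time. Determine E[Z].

55/6

E[Z | machine 1] = (4+6+14)/3 = 8.
E[Z | machine 2] = (8+14)/2 = 11.
E[Z | machine 3] = (4+13)/2 = 17/2.
E[Z] = (1/3)·(8) + (1/3)·(11) + (1/3)·(17/2) = 55/6.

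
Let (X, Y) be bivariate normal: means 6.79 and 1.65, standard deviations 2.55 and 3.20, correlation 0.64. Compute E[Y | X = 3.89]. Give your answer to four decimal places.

-0.6791

For a bivariate normal, E[Y | X=x] = μ_Y + ρ·(σ_Y/σ_X)·(x − μ_X).
E[Y | X=3.89] = 1.65 + (0.64)·(3.20/2.55)·(3.89 − (6.79)) = 1.65 + (0.80314)·(-2.9) = -0.6791.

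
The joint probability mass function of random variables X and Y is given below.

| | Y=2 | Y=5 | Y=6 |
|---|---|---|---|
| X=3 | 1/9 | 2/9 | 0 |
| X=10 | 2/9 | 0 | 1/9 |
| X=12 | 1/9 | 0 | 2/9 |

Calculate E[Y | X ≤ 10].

P(X ≤ 10) = 2/3.
Σ Y·P over the event = 2·(1/9) + 5·(2/9) + 2·(2/9) + 6·(1/9) = 22/9.
E[Y | X ≤ 10] = (22/9) / (2/3) = 11/3.

11/3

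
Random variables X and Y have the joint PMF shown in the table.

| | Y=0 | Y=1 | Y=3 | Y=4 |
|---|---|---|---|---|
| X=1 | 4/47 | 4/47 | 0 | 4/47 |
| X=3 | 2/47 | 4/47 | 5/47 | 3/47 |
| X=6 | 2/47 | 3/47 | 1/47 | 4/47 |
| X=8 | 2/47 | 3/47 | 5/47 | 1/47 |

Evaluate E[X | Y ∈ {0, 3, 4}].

48/11

P(Y ∈ {0, 3, 4}) = 33/47.
Summing X·P(X=x,Y=y) over the conditioning event gives 144/47.
E[X | Y ∈ {0, 3, 4}] = (144/47) / (33/47) = 48/11.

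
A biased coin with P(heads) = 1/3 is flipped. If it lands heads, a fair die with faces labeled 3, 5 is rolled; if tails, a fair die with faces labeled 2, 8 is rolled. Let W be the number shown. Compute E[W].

E[W | heads] = (3+5)/2 = 4.
E[W | tails] = (2+8)/2 = 5.
By the law of total expectation,
E[W] = (1/3)·(4) + (2/3)·(5) = 14/3.

14/3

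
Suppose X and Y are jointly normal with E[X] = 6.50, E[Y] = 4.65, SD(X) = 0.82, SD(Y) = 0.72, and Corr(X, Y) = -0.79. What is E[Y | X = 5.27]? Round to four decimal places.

5.5032

The regression of Y on X has slope ρ·σ_Y/σ_X and passes through (μ_X, μ_Y).
E[Y | X=5.27] = 4.65 + (-0.79)·(0.72/0.82)·(5.27 − (6.50)) = 4.65 + (-0.69366)·(-1.23) = 5.5032.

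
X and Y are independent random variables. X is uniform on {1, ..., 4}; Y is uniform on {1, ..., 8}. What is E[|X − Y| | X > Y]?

5/3

Outcomes with X > Y: (2,1), (3,1), (3,2), (4,1), (4,2), (4,3), each with probability 1/32.
E[|X − Y| | X > Y] = (1 + 2 + 1 + 3 + 2 + 1) / 6 = 5/3.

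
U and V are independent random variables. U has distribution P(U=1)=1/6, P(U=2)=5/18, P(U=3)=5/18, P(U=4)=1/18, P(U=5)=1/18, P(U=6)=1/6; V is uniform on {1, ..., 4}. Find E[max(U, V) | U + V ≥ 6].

159/34

P(U + V ≥ 6) = 17/36.
Summing max(U,V)·P(x,y) over outcomes with U + V ≥ 6 gives 53/24.
E[max(U, V) | U + V ≥ 6] = (53/24) / (17/36) = 159/34.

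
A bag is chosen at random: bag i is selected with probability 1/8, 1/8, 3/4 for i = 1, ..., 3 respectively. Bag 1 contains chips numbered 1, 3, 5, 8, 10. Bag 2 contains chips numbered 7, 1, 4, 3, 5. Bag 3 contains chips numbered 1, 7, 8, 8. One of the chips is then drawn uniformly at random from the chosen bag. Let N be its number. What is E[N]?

E[N | bag 1] = (1+3+5+8+10)/5 = 27/5.
E[N | bag 2] = (7+1+4+3+5)/5 = 4.
E[N | bag 3] = (1+7+8+8)/4 = 6.
By the law of total expectation,
E[N] = (1/8)·(27/5) + (1/8)·(4) + (3/4)·(6) = 227/40.

227/40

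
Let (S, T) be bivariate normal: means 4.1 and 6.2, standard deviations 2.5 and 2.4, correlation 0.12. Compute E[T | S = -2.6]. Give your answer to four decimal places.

5.4282

For a bivariate normal, E[T | S=x] = μ_T + ρ·(σ_T/σ_S)·(x − μ_S).
E[T | S=-2.6] = 6.2 + (0.12)·(2.4/2.5)·(-2.6 − (4.1)) = 6.2 + (0.1152)·(-6.7) = 5.4282.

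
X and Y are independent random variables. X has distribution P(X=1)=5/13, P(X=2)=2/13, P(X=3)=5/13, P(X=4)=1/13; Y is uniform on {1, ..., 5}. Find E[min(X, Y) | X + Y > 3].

P(X + Y > 3) = 53/65.
Summing min(X,Y)·P(x,y) over outcomes with X + Y > 3 gives 21/13.
E[min(X, Y) | X + Y > 3] = (21/13) / (53/65) = 105/53.

105/53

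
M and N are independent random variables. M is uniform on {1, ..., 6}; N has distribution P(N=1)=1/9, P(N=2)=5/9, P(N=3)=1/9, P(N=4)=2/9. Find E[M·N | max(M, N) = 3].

17/3

P(max(M, N) = 3) = 1/6.
Summing MN·P(x,y) over outcomes with max(M, N) = 3 gives 17/18.
E[M·N | max(M, N) = 3] = (17/18) / (1/6) = 17/3.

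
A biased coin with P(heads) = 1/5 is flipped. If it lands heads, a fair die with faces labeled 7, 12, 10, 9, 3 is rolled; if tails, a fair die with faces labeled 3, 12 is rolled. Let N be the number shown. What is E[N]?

E[N | heads] = (7+12+10+9+3)/5 = 41/5.
E[N | tails] = (3+12)/2 = 15/2.
E[N] = (1/5)·(41/5) + (4/5)·(15/2) = 191/25.

191/25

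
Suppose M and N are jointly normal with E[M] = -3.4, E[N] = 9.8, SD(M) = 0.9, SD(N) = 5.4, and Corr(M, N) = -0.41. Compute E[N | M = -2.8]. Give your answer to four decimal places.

For a bivariate normal, E[N | M=x] = μ_N + ρ·(σ_N/σ_M)·(x − μ_M).
E[N | M=-2.8] = 9.8 + (-0.41)·(5.4/0.9)·(-2.8 − (-3.4)) = 9.8 + (-2.46)·(0.6) = 8.3240.

8.3240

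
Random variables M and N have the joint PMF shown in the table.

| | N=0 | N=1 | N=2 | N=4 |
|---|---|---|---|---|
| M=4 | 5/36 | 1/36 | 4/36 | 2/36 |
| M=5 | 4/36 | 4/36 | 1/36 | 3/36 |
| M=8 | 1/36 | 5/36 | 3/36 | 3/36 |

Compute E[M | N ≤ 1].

P(N ≤ 1) = 5/9.
Summing M·P(M=x,N=y) over the conditioning event gives 28/9.
E[M | N ≤ 1] = (28/9) / (5/9) = 28/5.

28/5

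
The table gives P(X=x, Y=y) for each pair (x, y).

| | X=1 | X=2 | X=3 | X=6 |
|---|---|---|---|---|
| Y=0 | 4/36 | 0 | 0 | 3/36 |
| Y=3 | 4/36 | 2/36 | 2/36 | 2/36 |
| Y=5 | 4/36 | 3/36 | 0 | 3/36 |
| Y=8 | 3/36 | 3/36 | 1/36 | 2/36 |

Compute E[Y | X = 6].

P(X = 6) = 5/18.
Summing Y·P(X=x,Y=y) over the conditioning event gives 37/36.
E[Y | X = 6] = (37/36) / (5/18) = 37/10.

37/10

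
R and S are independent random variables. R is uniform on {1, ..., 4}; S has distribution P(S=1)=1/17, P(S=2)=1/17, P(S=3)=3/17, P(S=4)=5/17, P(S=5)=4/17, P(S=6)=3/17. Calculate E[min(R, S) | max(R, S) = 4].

62/25

P(max(R, S) = 4) = 25/68.
Summing min(R,S)·P(x,y) over outcomes with max(R, S) = 4 gives 31/34.
E[min(R, S) | max(R, S) = 4] = (31/34) / (25/68) = 62/25.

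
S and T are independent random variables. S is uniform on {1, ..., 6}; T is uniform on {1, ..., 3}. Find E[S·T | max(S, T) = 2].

8/3

P(max(S, T) = 2) = 1/6.
Summing ST·P(x,y) over outcomes with max(S, T) = 2 gives 4/9.
E[S·T | max(S, T) = 2] = (4/9) / (1/6) = 8/3.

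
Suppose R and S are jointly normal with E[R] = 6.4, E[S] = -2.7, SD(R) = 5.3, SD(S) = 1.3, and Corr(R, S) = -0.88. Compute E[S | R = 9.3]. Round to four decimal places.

For a bivariate normal, E[S | R=x] = μ_S + ρ·(σ_S/σ_R)·(x − μ_R).
E[S | R=9.3] = -2.7 + (-0.88)·(1.3/5.3)·(9.3 − (6.4)) = -2.7 + (-0.21585)·(2.9) = -3.3260.

-3.3260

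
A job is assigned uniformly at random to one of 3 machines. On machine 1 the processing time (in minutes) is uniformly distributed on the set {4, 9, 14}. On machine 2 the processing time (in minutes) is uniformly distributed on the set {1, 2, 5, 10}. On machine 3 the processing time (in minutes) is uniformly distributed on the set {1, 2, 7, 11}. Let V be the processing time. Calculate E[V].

25/4

E[V | machine 1] = (4+9+14)/3 = 9.
E[V | machine 2] = (1+2+5+10)/4 = 9/2.
E[V | machine 3] = (1+2+7+11)/4 = 21/4.
E[V] = (1/3)·(9) + (1/3)·(9/2) + (1/3)·(21/4) = 25/4.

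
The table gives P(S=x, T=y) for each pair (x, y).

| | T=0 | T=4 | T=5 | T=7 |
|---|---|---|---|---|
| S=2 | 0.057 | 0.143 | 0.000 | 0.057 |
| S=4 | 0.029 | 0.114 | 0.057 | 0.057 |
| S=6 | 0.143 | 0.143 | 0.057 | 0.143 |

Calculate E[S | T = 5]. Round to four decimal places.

5.0000

P(T = 5) = 0.114.
Σ S·P over the event = 4·(0.057) + 6·(0.057) = 0.570.
E[S | T = 5] = (0.570) / (0.114) = 5.0000.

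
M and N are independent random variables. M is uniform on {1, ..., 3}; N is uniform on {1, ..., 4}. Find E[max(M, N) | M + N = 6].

7/2

Outcomes with M + N = 6: (2,4), (3,3), each with probability 1/12.
E[max(M, N) | M + N = 6] = (4 + 3) / 2 = 7/2.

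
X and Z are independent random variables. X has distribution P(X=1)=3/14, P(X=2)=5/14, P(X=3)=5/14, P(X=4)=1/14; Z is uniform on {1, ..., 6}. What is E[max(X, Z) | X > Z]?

26/9

P(X > Z) = 3/14.
Summing max(X,Z)·P(x,y) over outcomes with X > Z gives 13/21.
E[max(X, Z) | X > Z] = (13/21) / (3/14) = 26/9.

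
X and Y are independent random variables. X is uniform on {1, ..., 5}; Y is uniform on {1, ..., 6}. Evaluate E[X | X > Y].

Outcomes with X > Y: (2,1), (3,1), (3,2), (4,1), (4,2), (4,3), (5,1), (5,2), (5,3), (5,4), each with probability 1/30.
E[X | X > Y] = (2 + 3 + 3 + 4 + 4 + 4 + 5 + 5 + 5 + 5) / 10 = 4.

4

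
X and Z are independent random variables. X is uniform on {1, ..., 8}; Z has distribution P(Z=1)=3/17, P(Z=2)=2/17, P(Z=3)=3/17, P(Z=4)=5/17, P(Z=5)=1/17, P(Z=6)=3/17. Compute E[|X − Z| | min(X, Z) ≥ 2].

103/49

P(min(X, Z) ≥ 2) = 49/68.
Summing |X−Z|·P(x,y) over outcomes with min(X, Z) ≥ 2 gives 103/68.
E[|X − Z| | min(X, Z) ≥ 2] = (103/68) / (49/68) = 103/49.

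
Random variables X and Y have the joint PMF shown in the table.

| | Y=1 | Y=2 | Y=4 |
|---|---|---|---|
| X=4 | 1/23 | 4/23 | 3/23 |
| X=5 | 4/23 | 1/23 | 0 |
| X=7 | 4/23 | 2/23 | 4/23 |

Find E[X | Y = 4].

P(Y = 4) = 7/23.
Summing X·P(X=x,Y=y) over the conditioning event gives 40/23.
E[X | Y = 4] = (40/23) / (7/23) = 40/7.

40/7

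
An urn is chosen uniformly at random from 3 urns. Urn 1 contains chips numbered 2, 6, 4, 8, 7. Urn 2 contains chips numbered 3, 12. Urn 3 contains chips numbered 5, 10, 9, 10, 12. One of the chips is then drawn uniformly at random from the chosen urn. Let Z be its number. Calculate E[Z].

E[Z | urn 1] = (2+6+4+8+7)/5 = 27/5.
E[Z | urn 2] = (3+12)/2 = 15/2.
E[Z | urn 3] = (5+10+9+10+12)/5 = 46/5.
By the law of total expectation,
E[Z] = (1/3)·(27/5) + (1/3)·(15/2) + (1/3)·(46/5) = 221/30.

221/30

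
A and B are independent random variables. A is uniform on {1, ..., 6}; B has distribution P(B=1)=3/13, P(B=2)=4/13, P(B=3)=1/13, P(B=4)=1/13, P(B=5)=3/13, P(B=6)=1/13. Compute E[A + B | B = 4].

15/2

P(B = 4) = 1/13.
Summing (A+B)·P(x,y) over outcomes with B = 4 gives 15/26.
E[A + B | B = 4] = (15/26) / (1/13) = 15/2.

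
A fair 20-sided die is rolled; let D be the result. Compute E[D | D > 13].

17

Given D > 13, D is equally likely to be any of {14, 15, 16, 17, 18, 19, 20}.
E[D | D > 13] = (14 + 15 + 16 + 17 + 18 + 19 + 20) / 7 = 17.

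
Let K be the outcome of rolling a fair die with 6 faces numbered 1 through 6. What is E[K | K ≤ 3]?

2

Given K ≤ 3, K is equally likely to be any of {1, 2, 3}.
E[K | K ≤ 3] = (1 + 2 + 3) / 3 = 2.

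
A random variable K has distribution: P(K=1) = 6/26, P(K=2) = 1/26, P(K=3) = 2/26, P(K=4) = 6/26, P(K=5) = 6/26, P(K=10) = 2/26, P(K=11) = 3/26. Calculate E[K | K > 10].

11

P(K > 10) = 3/26.
Σ over the event: 11·3/26 = 33/26.
E[K | K > 10] = (33/26) / (3/26) = 11.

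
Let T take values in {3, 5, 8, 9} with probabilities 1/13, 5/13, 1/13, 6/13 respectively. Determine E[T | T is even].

8

P(T is even) = 1/13.
Σ over the event: 8·1/13 = 8/13.
E[T | T is even] = (8/13) / (1/13) = 8.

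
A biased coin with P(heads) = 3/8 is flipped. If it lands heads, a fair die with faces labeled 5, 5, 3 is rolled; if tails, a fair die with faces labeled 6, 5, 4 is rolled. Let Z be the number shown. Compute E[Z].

E[Z | heads] = (5+5+3)/3 = 13/3.
E[Z | tails] = (6+5+4)/3 = 5.
E[Z] = (3/8)·(13/3) + (5/8)·(5) = 19/4.

19/4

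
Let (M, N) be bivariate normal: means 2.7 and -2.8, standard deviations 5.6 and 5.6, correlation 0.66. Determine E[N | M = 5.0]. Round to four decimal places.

-1.2820

For a bivariate normal, E[N | M=x] = μ_N + ρ·(σ_N/σ_M)·(x − μ_M).
E[N | M=5.0] = -2.8 + (0.66)·(5.6/5.6)·(5.0 − (2.7)) = -2.8 + (0.66)·(2.3) = -1.2820.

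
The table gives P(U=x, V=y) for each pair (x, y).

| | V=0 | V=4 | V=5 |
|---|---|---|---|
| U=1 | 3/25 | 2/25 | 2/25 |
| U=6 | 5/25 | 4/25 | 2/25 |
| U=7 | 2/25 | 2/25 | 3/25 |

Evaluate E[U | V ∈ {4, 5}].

5

P(V ∈ {4, 5}) = 3/5.
Summing U·P(U=x,V=y) over the conditioning event gives 3.
E[U | V ∈ {4, 5}] = (3) / (3/5) = 5.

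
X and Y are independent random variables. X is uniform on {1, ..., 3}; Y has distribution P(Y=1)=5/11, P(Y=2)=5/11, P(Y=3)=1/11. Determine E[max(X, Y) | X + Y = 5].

3

P(X + Y = 5) = 2/11.
Summing max(X,Y)·P(x,y) over outcomes with X + Y = 5 gives 6/11.
E[max(X, Y) | X + Y = 5] = (6/11) / (2/11) = 3.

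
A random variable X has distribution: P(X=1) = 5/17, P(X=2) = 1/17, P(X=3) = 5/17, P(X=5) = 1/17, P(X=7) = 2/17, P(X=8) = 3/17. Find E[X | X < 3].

P(X < 3) = 6/17.
Σ over the event: 1·5/17 + 2·1/17 = 7/17.
E[X | X < 3] = (7/17) / (6/17) = 7/6.

7/6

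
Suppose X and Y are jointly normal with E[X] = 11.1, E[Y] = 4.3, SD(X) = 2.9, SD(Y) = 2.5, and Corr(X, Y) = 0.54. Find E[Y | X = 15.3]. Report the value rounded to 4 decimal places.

6.2552

The regression of Y on X has slope ρ·σ_Y/σ_X and passes through (μ_X, μ_Y).
E[Y | X=15.3] = 4.3 + (0.54)·(2.5/2.9)·(15.3 − (11.1)) = 4.3 + (0.46552)·(4.2) = 6.2552.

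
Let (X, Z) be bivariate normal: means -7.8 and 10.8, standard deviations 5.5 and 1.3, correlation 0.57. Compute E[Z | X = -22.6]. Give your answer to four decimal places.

E[Z | X=x] = μ_Z + ρ(σ_Z/σ_X)(x − μ_X) for jointly normal variables.
E[Z | X=-22.6] = 10.8 + (0.57)·(1.3/5.5)·(-22.6 − (-7.8)) = 10.8 + (0.13473)·(-14.8) = 8.8060.

8.8060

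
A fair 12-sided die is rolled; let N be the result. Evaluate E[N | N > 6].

Given N > 6, N is equally likely to be any of {7, 8, 9, 10, 11, 12}.
E[N | N > 6] = (7 + 8 + 9 + 10 + 11 + 12) / 6 = 19/2.

19/2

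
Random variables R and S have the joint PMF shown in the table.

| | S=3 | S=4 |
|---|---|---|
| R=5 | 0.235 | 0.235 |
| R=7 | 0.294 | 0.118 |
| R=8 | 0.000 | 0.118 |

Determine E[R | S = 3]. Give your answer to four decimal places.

P(S = 3) = 0.529.
Σ R·P over the event = 5·(0.235) + 7·(0.294) = 3.233.
E[R | S = 3] = (3.233) / (0.529) = 6.1115.

6.1115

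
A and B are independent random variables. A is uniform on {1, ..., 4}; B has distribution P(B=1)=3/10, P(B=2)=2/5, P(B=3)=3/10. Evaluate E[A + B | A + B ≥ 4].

P(A + B ≥ 4) = 3/4.
Summing (A+B)·P(x,y) over outcomes with A + B ≥ 4 gives 153/40.
E[A + B | A + B ≥ 4] = (153/40) / (3/4) = 51/10.

51/10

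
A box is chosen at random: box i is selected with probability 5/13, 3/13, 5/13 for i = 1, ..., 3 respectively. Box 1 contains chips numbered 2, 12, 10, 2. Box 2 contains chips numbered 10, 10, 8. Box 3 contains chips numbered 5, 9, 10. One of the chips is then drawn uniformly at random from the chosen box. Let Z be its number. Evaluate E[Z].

201/26

E[Z | box 1] = (2+12+10+2)/4 = 13/2.
E[Z | box 2] = (10+10+8)/3 = 28/3.
E[Z | box 3] = (5+9+10)/3 = 8.
By the law of total expectation,
E[Z] = (5/13)·(13/2) + (3/13)·(28/3) + (5/13)·(8) = 201/26.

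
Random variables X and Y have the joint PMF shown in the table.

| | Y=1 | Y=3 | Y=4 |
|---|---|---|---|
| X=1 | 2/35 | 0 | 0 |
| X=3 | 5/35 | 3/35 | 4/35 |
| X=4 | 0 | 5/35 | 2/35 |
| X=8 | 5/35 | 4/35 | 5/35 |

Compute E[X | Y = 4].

60/11

P(Y = 4) = 11/35.
Σ X·P over the event = 3·(4/35) + 4·(2/35) + 8·(5/35) = 12/7.
E[X | Y = 4] = (12/7) / (11/35) = 60/11.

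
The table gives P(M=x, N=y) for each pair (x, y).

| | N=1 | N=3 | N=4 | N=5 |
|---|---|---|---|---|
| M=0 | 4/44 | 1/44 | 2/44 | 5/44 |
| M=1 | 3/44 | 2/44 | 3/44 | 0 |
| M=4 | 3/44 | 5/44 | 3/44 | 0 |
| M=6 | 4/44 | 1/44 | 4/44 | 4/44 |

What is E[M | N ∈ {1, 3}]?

P(N ∈ {1, 3}) = 23/44.
Summing M·P(M=x,N=y) over the conditioning event gives 67/44.
E[M | N ∈ {1, 3}] = (67/44) / (23/44) = 67/23.

67/23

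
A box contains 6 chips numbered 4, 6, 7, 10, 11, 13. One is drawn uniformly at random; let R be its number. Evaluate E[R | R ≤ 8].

17/3

P(R ≤ 8) = 1/2.
Σ over the event: 4·1/6 + 6·1/6 + 7·1/6 = 17/6.
E[R | R ≤ 8] = (17/6) / (1/2) = 17/3.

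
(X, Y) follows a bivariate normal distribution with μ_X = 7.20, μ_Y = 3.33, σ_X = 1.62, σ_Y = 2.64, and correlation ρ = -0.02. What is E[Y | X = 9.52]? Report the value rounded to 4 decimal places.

The regression of Y on X has slope ρ·σ_Y/σ_X and passes through (μ_X, μ_Y).
E[Y | X=9.52] = 3.33 + (-0.02)·(2.64/1.62)·(9.52 − (7.20)) = 3.33 + (-0.032593)·(2.32) = 3.2544.

3.2544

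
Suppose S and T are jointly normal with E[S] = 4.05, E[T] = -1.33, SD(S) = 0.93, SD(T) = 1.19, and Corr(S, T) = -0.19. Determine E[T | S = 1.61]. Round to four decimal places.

-0.7368

For a bivariate normal, E[T | S=x] = μ_T + ρ·(σ_T/σ_S)·(x − μ_S).
E[T | S=1.61] = -1.33 + (-0.19)·(1.19/0.93)·(1.61 − (4.05)) = -1.33 + (-0.24312)·(-2.44) = -0.7368.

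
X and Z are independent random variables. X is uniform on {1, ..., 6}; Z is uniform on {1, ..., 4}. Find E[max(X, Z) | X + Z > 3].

89/21

P(X + Z > 3) = 7/8.
Summing max(X,Z)·P(x,y) over outcomes with X + Z > 3 gives 89/24.
E[max(X, Z) | X + Z > 3] = (89/24) / (7/8) = 89/21.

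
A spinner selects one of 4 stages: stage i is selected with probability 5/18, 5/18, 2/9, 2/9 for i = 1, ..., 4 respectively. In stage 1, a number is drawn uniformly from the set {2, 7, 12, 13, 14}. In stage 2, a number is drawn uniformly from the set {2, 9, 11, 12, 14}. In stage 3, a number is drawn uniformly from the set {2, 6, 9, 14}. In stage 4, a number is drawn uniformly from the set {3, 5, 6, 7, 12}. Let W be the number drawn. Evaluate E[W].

767/90

E[W | stage 1] = (2+7+12+13+14)/5 = 48/5.
E[W | stage 2] = (2+9+11+12+14)/5 = 48/5.
E[W | stage 3] = (2+6+9+14)/4 = 31/4.
E[W | stage 4] = (3+5+6+7+12)/5 = 33/5.
By the law of total expectation,
E[W] = (5/18)·(48/5) + (5/18)·(48/5) + (2/9)·(31/4) + (2/9)·(33/5) = 767/90.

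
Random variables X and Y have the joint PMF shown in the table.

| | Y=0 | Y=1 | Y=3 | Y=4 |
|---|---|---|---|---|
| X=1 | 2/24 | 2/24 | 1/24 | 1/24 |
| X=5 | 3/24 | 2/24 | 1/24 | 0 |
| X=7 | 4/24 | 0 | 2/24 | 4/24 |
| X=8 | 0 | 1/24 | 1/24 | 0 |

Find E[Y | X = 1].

P(X = 1) = 1/4.
Σ Y·P over the event = 0·(2/24) + 1·(2/24) + 3·(1/24) + 4·(1/24) = 3/8.
E[Y | X = 1] = (3/8) / (1/4) = 3/2.

3/2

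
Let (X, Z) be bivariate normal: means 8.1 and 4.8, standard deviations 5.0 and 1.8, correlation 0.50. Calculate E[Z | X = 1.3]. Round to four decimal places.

For a bivariate normal, E[Z | X=x] = μ_Z + ρ·(σ_Z/σ_X)·(x − μ_X).
E[Z | X=1.3] = 4.8 + (0.50)·(1.8/5.0)·(1.3 − (8.1)) = 4.8 + (0.18)·(-6.8) = 3.5760.

3.5760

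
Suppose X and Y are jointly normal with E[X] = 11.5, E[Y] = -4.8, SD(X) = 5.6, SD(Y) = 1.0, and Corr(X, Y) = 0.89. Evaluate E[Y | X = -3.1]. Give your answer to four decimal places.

-7.1204

For a bivariate normal, E[Y | X=x] = μ_Y + ρ·(σ_Y/σ_X)·(x − μ_X).
E[Y | X=-3.1] = -4.8 + (0.89)·(1.0/5.6)·(-3.1 − (11.5)) = -4.8 + (0.15893)·(-14.6) = -7.1204.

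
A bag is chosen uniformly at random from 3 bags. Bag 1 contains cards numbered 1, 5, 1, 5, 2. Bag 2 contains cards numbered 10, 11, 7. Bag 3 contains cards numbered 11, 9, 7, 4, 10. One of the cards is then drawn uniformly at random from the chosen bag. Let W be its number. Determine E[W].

61/9

E[W | bag 1] = (1+5+1+5+2)/5 = 14/5.
E[W | bag 2] = (10+11+7)/3 = 28/3.
E[W | bag 3] = (11+9+7+4+10)/5 = 41/5.
E[W] = (1/3)·(14/5) + (1/3)·(28/3) + (1/3)·(41/5) = 61/9.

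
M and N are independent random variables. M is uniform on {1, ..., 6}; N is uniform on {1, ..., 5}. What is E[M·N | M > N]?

P(M > N) = 1/2.
Summing MN·P(x,y) over outcomes with M > N gives 35/6.
E[M·N | M > N] = (35/6) / (1/2) = 35/3.

35/3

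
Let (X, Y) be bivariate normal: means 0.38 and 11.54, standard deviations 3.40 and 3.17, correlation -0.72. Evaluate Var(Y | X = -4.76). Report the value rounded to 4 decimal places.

4.8396

The conditional variance in a bivariate normal is σ_Y²(1 − ρ²), independent of x.
Var(Y | X=-4.76) = (3.17)²·(1 − (-0.72)²) = 10.0489·0.4816 = 4.8396.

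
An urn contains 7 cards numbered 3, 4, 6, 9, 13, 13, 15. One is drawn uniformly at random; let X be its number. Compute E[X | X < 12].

P(X < 12) = 4/7.
Σ over the event: 3·1/7 + 4·1/7 + 6·1/7 + 9·1/7 = 22/7.
E[X | X < 12] = (22/7) / (4/7) = 11/2.

11/2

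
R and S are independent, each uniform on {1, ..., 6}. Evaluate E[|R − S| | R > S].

P(R > S) = 5/12.
Summing |R−S|·P(x,y) over outcomes with R > S gives 35/36.
E[|R − S| | R > S] = (35/36) / (5/12) = 7/3.

7/3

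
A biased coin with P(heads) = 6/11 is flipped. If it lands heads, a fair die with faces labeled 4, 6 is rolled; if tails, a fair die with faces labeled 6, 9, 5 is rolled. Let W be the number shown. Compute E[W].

190/33

E[W | heads] = (4+6)/2 = 5.
E[W | tails] = (6+9+5)/3 = 20/3.
By the law of total expectation,
E[W] = (6/11)·(5) + (5/11)·(20/3) = 190/33.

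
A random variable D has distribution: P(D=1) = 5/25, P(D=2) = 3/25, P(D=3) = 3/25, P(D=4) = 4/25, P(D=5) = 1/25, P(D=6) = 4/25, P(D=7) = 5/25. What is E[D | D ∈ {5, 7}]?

20/3

P(D ∈ {5, 7}) = 6/25.
Σ over the event: 5·1/25 + 7·1/5 = 8/5.
E[D | D ∈ {5, 7}] = (8/5) / (6/25) = 20/3.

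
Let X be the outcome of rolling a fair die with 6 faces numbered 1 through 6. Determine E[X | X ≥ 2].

4

Given X ≥ 2, X is equally likely to be any of {2, 3, 4, 5, 6}.
E[X | X ≥ 2] = (2 + 3 + 4 + 5 + 6) / 5 = 4.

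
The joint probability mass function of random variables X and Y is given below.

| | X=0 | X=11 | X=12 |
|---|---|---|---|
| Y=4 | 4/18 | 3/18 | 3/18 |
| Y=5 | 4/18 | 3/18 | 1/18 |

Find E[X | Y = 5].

45/8

P(Y = 5) = 4/9.
Σ X·P over the event = 0·(4/18) + 11·(3/18) + 12·(1/18) = 5/2.
E[X | Y = 5] = (5/2) / (4/9) = 45/8.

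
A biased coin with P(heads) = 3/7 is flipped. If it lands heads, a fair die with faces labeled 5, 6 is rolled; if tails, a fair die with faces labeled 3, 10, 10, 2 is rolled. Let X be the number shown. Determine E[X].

83/14

E[X | heads] = (5+6)/2 = 11/2.
E[X | tails] = (3+10+10+2)/4 = 25/4.
E[X] = (3/7)·(11/2) + (4/7)·(25/4) = 83/14.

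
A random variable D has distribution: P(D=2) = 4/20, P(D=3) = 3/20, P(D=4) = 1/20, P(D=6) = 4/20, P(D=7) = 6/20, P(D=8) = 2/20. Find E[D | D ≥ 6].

41/6

P(D ≥ 6) = 3/5.
Σ over the event: 6·1/5 + 7·3/10 + 8·1/10 = 41/10.
E[D | D ≥ 6] = (41/10) / (3/5) = 41/6.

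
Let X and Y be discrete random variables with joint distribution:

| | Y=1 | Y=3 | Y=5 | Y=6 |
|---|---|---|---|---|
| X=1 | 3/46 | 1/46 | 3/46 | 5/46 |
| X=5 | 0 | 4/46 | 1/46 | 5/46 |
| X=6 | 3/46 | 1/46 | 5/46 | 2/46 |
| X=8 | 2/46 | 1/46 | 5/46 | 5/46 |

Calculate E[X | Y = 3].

P(Y = 3) = 7/46.
Σ X·P over the event = 1·(1/46) + 5·(4/46) + 6·(1/46) + 8·(1/46) = 35/46.
E[X | Y = 3] = (35/46) / (7/46) = 5.

5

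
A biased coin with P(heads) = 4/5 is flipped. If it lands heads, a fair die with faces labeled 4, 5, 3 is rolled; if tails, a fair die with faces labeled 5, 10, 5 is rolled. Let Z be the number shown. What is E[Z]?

E[Z | heads] = (4+5+3)/3 = 4.
E[Z | tails] = (5+10+5)/3 = 20/3.
E[Z] = (4/5)·(4) + (1/5)·(20/3) = 68/15.

68/15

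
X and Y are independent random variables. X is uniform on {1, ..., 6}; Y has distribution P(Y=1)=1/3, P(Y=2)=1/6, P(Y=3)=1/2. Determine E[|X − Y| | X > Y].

58/23

P(X > Y) = 23/36.
Summing |X−Y|·P(x,y) over outcomes with X > Y gives 29/18.
E[|X − Y| | X > Y] = (29/18) / (23/36) = 58/23.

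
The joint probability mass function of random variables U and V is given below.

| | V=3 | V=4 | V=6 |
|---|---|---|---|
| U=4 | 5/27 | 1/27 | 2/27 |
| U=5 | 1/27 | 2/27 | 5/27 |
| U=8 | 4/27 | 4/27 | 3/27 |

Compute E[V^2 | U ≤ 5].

177/8

P(U ≤ 5) = 16/27.
Σ V^2·P over the event = 9·(5/27) + 16·(1/27) + 36·(2/27) + 9·(1/27) + 16·(2/27) + 36·(5/27) = 118/9.
E[V^2 | U ≤ 5] = (118/9) / (16/27) = 177/8.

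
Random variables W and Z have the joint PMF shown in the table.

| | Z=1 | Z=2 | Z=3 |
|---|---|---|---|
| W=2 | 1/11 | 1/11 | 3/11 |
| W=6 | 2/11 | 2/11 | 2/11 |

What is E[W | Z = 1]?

14/3

P(Z = 1) = 3/11.
Σ W·P over the event = 2·(1/11) + 6·(2/11) = 14/11.
E[W | Z = 1] = (14/11) / (3/11) = 14/3.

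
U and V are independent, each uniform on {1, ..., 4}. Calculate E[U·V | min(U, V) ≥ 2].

9

Outcomes with min(U, V) ≥ 2: (2,2), (2,3), (2,4), (3,2), (3,3), (3,4), (4,2), (4,3), (4,4), each with probability 1/16.
E[U·V | min(U, V) ≥ 2] = (4 + 6 + 8 + 6 + 9 + 12 + 8 + 12 + 16) / 9 = 9.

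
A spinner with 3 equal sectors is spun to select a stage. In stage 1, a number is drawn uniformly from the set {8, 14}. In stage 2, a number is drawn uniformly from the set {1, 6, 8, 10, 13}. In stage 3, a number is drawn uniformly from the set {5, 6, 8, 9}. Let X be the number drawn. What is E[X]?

E[X | stage 1] = (8+14)/2 = 11.
E[X | stage 2] = (1+6+8+10+13)/5 = 38/5.
E[X | stage 3] = (5+6+8+9)/4 = 7.
E[X] = (1/3)·(11) + (1/3)·(38/5) + (1/3)·(7) = 128/15.

128/15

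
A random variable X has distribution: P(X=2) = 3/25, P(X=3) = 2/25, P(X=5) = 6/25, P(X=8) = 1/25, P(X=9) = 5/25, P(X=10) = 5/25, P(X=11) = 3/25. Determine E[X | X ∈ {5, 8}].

P(X ∈ {5, 8}) = 7/25.
Σ over the event: 5·6/25 + 8·1/25 = 38/25.
E[X | X ∈ {5, 8}] = (38/25) / (7/25) = 38/7.

38/7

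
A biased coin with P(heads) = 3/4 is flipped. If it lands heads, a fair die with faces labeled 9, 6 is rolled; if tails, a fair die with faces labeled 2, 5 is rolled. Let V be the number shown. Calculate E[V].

E[V | heads] = (9+6)/2 = 15/2.
E[V | tails] = (2+5)/2 = 7/2.
By the law of total expectation,
E[V] = (3/4)·(15/2) + (1/4)·(7/2) = 13/2.

13/2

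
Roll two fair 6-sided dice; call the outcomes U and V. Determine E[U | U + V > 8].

5

P(U + V > 8) = 5/18.
Summing U·P(x,y) over outcomes with U + V > 8 gives 25/18.
E[U | U + V > 8] = (25/18) / (5/18) = 5.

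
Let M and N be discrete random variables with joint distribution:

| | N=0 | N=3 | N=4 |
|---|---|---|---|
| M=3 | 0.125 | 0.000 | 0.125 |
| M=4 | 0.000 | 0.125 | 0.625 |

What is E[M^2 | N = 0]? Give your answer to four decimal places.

9.0000

P(N = 0) = 0.125.
Σ M^2·P over the event = 9·(0.125) = 1.125.
E[M^2 | N = 0] = (1.125) / (0.125) = 9.0000.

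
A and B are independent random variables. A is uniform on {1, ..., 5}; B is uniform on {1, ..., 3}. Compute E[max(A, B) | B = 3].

Outcomes with B = 3: (1,3), (2,3), (3,3), (4,3), (5,3), each with probability 1/15.
E[max(A, B) | B = 3] = (3 + 3 + 3 + 4 + 5) / 5 = 18/5.

18/5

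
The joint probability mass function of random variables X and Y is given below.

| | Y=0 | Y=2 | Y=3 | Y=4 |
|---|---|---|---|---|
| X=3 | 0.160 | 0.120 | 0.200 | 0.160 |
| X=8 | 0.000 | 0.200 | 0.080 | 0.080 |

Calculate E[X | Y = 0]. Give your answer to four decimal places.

3.0000

P(Y = 0) = 0.160.
Σ X·P over the event = 3·(0.160) = 0.480.
E[X | Y = 0] = (0.480) / (0.160) = 3.0000.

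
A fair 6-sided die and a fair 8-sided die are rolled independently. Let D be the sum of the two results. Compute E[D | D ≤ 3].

8/3

P(D ≤ 3) = 1/16.
Σ over the event: 2·1/48 + 3·1/24 = 1/6.
E[D | D ≤ 3] = (1/6) / (1/16) = 8/3.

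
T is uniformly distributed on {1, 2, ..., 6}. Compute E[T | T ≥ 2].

4

Given T ≥ 2, T is equally likely to be any of {2, 3, 4, 5, 6}.
E[T | T ≥ 2] = (2 + 3 + 4 + 5 + 6) / 5 = 4.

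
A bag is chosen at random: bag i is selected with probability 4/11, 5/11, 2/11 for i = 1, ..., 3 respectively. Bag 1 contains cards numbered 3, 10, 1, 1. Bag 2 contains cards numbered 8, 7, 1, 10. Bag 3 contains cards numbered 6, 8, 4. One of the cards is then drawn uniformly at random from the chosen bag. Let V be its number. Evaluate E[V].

119/22

E[V | bag 1] = (3+10+1+1)/4 = 15/4.
E[V | bag 2] = (8+7+1+10)/4 = 13/2.
E[V | bag 3] = (6+8+4)/3 = 6.
By the law of total expectation,
E[V] = (4/11)·(15/4) + (5/11)·(13/2) + (2/11)·(6) = 119/22.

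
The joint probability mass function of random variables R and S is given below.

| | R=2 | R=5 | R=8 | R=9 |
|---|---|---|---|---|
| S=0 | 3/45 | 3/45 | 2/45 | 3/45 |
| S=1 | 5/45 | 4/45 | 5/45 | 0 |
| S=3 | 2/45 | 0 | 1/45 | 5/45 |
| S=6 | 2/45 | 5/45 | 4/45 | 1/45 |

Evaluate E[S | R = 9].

P(R = 9) = 1/5.
Summing S·P(R=x,S=y) over the conditioning event gives 7/15.
E[S | R = 9] = (7/15) / (1/5) = 7/3.

7/3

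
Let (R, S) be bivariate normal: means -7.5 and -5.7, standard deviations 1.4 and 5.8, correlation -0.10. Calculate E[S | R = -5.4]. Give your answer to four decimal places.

For a bivariate normal, E[S | R=x] = μ_S + ρ·(σ_S/σ_R)·(x − μ_R).
E[S | R=-5.4] = -5.7 + (-0.10)·(5.8/1.4)·(-5.4 − (-7.5)) = -5.7 + (-0.41429)·(2.1) = -6.5700.

-6.5700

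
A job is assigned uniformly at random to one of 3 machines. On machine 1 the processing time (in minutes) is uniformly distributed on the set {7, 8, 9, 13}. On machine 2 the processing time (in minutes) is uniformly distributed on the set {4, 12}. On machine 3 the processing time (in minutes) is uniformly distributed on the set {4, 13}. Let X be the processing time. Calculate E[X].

E[X | machine 1] = (7+8+9+13)/4 = 37/4.
E[X | machine 2] = (4+12)/2 = 8.
E[X | machine 3] = (4+13)/2 = 17/2.
By the law of total expectation,
E[X] = (1/3)·(37/4) + (1/3)·(8) + (1/3)·(17/2) = 103/12.

103/12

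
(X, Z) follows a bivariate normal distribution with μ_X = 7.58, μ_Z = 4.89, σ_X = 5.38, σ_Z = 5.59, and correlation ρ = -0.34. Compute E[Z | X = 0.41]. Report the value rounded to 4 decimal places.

7.4230

The regression of Z on X has slope ρ·σ_Z/σ_X and passes through (μ_X, μ_Z).
E[Z | X=0.41] = 4.89 + (-0.34)·(5.59/5.38)·(0.41 − (7.58)) = 4.89 + (-0.353271)·(-7.17) = 7.4230.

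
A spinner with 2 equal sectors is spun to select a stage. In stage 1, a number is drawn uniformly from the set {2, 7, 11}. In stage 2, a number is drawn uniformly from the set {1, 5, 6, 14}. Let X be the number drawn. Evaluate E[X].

E[X | stage 1] = (2+7+11)/3 = 20/3.
E[X | stage 2] = (1+5+6+14)/4 = 13/2.
By the law of total expectation,
E[X] = (1/2)·(20/3) + (1/2)·(13/2) = 79/12.

79/12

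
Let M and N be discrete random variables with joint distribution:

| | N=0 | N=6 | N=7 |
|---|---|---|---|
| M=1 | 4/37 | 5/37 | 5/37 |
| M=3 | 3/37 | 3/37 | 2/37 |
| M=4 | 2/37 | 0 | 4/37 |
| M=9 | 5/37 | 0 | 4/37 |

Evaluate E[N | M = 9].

P(M = 9) = 9/37.
Σ N·P over the event = 0·(5/37) + 7·(4/37) = 28/37.
E[N | M = 9] = (28/37) / (9/37) = 28/9.

28/9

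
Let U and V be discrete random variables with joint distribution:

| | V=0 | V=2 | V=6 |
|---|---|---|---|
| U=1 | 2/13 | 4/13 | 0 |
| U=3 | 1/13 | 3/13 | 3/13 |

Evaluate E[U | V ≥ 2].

P(V ≥ 2) = 10/13.
Σ U·P over the event = 1·(4/13) + 3·(3/13) + 3·(3/13) = 22/13.
E[U | V ≥ 2] = (22/13) / (10/13) = 11/5.

11/5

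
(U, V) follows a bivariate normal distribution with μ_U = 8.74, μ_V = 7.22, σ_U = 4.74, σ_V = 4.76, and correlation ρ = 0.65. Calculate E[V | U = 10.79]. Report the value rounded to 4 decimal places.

The regression of V on U has slope ρ·σ_V/σ_U and passes through (μ_U, μ_V).
E[V | U=10.79] = 7.22 + (0.65)·(4.76/4.74)·(10.79 − (8.74)) = 7.22 + (0.65274)·(2.05) = 8.5581.

8.5581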